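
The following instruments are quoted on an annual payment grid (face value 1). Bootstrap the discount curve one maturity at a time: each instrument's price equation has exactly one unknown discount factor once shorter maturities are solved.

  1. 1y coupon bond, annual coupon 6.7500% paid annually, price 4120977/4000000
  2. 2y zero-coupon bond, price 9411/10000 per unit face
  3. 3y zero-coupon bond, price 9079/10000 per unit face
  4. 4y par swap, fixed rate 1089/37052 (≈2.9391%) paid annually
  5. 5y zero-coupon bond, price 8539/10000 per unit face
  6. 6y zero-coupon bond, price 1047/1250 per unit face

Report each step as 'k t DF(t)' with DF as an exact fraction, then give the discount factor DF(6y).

1 1 9651/10000
2 2 9411/10000
3 3 9079/10000
4 4 8911/10000
5 5 8539/10000
6 6 1047/1250
DF(6y) = 1047/1250 ≈ 0.837600

step 1 [1y] bond c/1=27/400: DF=(4120977/4000000 − 27/400·(0))/(1+27/400) = 9651/10000 ≈ 0.965100
step 2 [2y] zero: DF = P = 9411/10000 ≈ 0.941100
step 3 [3y] zero: DF = P = 9079/10000 ≈ 0.907900
step 4 [4y] swap r/1=1089/37052: DF=(1 − 1089/37052·(0.965100+0.941100+0.907900))/(1+1089/37052) = 8911/10000 ≈ 0.891100
step 5 [5y] zero: DF = P = 8539/10000 ≈ 0.853900
step 6 [6y] zero: DF = P = 1047/1250 ≈ 0.837600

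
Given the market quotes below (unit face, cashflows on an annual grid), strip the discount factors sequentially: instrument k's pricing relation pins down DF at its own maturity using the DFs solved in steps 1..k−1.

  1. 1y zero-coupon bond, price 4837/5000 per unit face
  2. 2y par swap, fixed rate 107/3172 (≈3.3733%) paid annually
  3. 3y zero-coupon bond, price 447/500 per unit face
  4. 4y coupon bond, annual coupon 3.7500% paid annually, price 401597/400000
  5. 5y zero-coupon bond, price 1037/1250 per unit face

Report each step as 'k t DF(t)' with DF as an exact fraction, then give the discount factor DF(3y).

step 1 [1y] zero: DF = P = 4837/5000 ≈ 0.967400
step 2 [2y] swap r/1=107/3172: DF=(1 − 107/3172·(0.967400))/(1+107/3172) = 4679/5000 ≈ 0.935800
step 3 [3y] zero: DF = P = 447/500 ≈ 0.894000
step 4 [4y] bond c/1=3/80: DF=(401597/400000 − 3/80·(0.967400+0.935800+0.894000))/(1+3/80) = 4333/5000 ≈ 0.866600
step 5 [5y] zero: DF = P = 1037/1250 ≈ 0.829600

1 1 4837/5000
2 2 4679/5000
3 3 447/500
4 4 4333/5000
5 5 1037/1250
DF(3y) = 447/500 ≈ 0.894000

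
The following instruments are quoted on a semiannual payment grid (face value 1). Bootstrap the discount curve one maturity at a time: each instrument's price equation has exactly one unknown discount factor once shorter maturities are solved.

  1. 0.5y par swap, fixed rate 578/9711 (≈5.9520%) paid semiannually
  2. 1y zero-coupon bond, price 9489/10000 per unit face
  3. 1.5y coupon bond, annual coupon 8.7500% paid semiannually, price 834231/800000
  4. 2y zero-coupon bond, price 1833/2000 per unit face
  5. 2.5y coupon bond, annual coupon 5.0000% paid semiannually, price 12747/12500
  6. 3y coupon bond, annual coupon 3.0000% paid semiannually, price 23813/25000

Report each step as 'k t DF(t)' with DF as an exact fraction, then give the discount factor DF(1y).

1 1/2 9711/10000
2 1 9489/10000
3 3/2 4593/5000
4 2 1833/2000
5 5/2 9033/10000
6 3 1087/1250
DF(1y) = 9489/10000 ≈ 0.948900

step 1 [0.5y] swap r/2=289/9711: DF=(1 − 289/9711·(0))/(1+289/9711) = 9711/10000 ≈ 0.971100
step 2 [1y] zero: DF = P = 9489/10000 ≈ 0.948900
step 3 [1.5y] bond c/2=7/160: DF=(834231/800000 − 7/160·(0.971100+0.948900))/(1+7/160) = 4593/5000 ≈ 0.918600
step 4 [2y] zero: DF = P = 1833/2000 ≈ 0.916500
step 5 [2.5y] bond c/2=1/40: DF=(12747/12500 − 1/40·(0.971100+0.948900+0.918600+0.916500))/(1+1/40) = 9033/10000 ≈ 0.903300
step 6 [3y] bond c/2=3/200: DF=(23813/25000 − 3/200·(0.971100+0.948900+0.918600+0.916500+0.903300))/(1+3/200) = 1087/1250 ≈ 0.869600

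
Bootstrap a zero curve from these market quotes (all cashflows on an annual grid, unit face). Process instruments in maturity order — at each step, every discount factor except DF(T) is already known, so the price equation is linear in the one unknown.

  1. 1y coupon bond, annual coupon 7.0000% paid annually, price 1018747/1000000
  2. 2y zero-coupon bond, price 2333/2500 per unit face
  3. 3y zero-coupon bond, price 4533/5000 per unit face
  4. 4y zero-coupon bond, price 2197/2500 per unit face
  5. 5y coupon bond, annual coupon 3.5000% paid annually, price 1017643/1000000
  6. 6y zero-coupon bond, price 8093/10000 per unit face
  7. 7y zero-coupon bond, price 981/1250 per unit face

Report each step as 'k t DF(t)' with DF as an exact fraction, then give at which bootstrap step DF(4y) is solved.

1 1 9521/10000
2 2 2333/2500
3 3 4533/5000
4 4 2197/2500
5 5 8591/10000
6 6 8093/10000
7 7 981/1250
DF(4y) is solved at step 4

step 1 [1y] bond c/1=7/100: DF=(1018747/1000000 − 7/100·(0))/(1+7/100) = 9521/10000 ≈ 0.952100
step 2 [2y] zero: DF = P = 2333/2500 ≈ 0.933200
step 3 [3y] zero: DF = P = 4533/5000 ≈ 0.906600
step 4 [4y] zero: DF = P = 2197/2500 ≈ 0.878800
step 5 [5y] bond c/1=7/200: DF=(1017643/1000000 − 7/200·(0.952100+0.933200+0.906600+0.878800))/(1+7/200) = 8591/10000 ≈ 0.859100
step 6 [6y] zero: DF = P = 8093/10000 ≈ 0.809300
step 7 [7y] zero: DF = P = 981/1250 ≈ 0.784800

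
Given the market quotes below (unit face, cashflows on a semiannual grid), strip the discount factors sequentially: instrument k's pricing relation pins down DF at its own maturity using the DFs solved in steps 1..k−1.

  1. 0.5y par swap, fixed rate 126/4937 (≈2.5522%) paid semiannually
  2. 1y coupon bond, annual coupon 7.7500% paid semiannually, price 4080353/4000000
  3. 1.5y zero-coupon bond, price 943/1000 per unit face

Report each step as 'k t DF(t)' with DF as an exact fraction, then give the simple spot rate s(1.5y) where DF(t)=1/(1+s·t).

step 1 [0.5y] swap r/2=63/4937: DF=(1 − 63/4937·(0))/(1+63/4937) = 4937/5000 ≈ 0.987400
step 2 [1y] bond c/2=31/800: DF=(4080353/4000000 − 31/800·(0.987400))/(1+31/800) = 2363/2500 ≈ 0.945200
step 3 [1.5y] zero: DF = P = 943/1000 ≈ 0.943000

1 1/2 4937/5000
2 1 2363/2500
3 3/2 943/1000
s(1.5y) = (1/(943/1000) − 1)/(3/2) = 38/943 ≈ 4.0297%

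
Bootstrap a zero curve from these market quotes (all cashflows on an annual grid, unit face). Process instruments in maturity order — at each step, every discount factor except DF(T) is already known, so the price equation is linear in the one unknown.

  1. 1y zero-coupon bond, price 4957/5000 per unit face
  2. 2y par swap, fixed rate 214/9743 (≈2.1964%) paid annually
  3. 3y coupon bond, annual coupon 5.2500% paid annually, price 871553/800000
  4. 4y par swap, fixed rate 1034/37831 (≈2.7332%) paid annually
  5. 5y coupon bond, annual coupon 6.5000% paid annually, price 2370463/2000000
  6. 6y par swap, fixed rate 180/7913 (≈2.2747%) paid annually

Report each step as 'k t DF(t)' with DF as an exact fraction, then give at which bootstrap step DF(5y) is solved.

step 1 [1y] zero: DF = P = 4957/5000 ≈ 0.991400
step 2 [2y] swap r/1=214/9743: DF=(1 − 214/9743·(0.991400))/(1+214/9743) = 2393/2500 ≈ 0.957200
step 3 [3y] bond c/1=21/400: DF=(871553/800000 − 21/400·(0.991400+0.957200))/(1+21/400) = 9379/10000 ≈ 0.937900
step 4 [4y] swap r/1=1034/37831: DF=(1 − 1034/37831·(0.991400+0.957200+0.937900))/(1+1034/37831) = 4483/5000 ≈ 0.896600
step 5 [5y] bond c/1=13/200: DF=(2370463/2000000 − 13/200·(0.991400+0.957200+0.937900+0.896600))/(1+13/200) = 441/500 ≈ 0.882000
step 6 [6y] swap r/1=180/7913: DF=(1 − 180/7913·(0.991400+0.957200+0.937900+0.896600+0.882000))/(1+180/7913) = 437/500 ≈ 0.874000

1 1 4957/5000
2 2 2393/2500
3 3 9379/10000
4 4 4483/5000
5 5 441/500
6 6 437/500
DF(5y) is solved at step 5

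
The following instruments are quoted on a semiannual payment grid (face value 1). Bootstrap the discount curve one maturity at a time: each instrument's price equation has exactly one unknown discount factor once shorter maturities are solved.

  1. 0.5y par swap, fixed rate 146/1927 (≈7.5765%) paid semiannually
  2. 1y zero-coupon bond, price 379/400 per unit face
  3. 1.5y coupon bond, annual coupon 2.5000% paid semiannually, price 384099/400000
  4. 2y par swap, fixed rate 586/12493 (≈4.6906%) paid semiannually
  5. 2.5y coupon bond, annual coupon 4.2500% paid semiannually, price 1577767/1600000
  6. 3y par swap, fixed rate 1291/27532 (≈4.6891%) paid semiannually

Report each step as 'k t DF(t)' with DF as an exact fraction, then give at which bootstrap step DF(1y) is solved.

step 1 [0.5y] swap r/2=73/1927: DF=(1 − 73/1927·(0))/(1+73/1927) = 1927/2000 ≈ 0.963500
step 2 [1y] zero: DF = P = 379/400 ≈ 0.947500
step 3 [1.5y] bond c/2=1/80: DF=(384099/400000 − 1/80·(0.963500+0.947500))/(1+1/80) = 578/625 ≈ 0.924800
step 4 [2y] swap r/2=293/12493: DF=(1 − 293/12493·(0.963500+0.947500+0.924800))/(1+293/12493) = 9121/10000 ≈ 0.912100
step 5 [2.5y] bond c/2=17/800: DF=(1577767/1600000 − 17/800·(0.963500+0.947500+0.924800+0.912100))/(1+17/800) = 2219/2500 ≈ 0.887600
step 6 [3y] swap r/2=1291/55064: DF=(1 − 1291/55064·(0.963500+0.947500+0.924800+0.912100+0.887600))/(1+1291/55064) = 8709/10000 ≈ 0.870900

1 1/2 1927/2000
2 1 379/400
3 3/2 578/625
4 2 9121/10000
5 5/2 2219/2500
6 3 8709/10000
DF(1y) is solved at step 2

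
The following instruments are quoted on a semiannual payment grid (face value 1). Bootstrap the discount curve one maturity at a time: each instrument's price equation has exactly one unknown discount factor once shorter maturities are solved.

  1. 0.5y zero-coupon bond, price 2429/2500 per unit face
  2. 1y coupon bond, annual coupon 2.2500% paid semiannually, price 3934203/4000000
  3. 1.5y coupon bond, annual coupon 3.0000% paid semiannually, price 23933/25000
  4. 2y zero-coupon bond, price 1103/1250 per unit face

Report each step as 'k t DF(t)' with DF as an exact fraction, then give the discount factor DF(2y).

step 1 [0.5y] zero: DF = P = 2429/2500 ≈ 0.971600
step 2 [1y] bond c/2=9/800: DF=(3934203/4000000 − 9/800·(0.971600))/(1+9/800) = 4809/5000 ≈ 0.961800
step 3 [1.5y] bond c/2=3/200: DF=(23933/25000 − 3/200·(0.971600+0.961800))/(1+3/200) = 4573/5000 ≈ 0.914600
step 4 [2y] zero: DF = P = 1103/1250 ≈ 0.882400

1 1/2 2429/2500
2 1 4809/5000
3 3/2 4573/5000
4 2 1103/1250
DF(2y) = 1103/1250 ≈ 0.882400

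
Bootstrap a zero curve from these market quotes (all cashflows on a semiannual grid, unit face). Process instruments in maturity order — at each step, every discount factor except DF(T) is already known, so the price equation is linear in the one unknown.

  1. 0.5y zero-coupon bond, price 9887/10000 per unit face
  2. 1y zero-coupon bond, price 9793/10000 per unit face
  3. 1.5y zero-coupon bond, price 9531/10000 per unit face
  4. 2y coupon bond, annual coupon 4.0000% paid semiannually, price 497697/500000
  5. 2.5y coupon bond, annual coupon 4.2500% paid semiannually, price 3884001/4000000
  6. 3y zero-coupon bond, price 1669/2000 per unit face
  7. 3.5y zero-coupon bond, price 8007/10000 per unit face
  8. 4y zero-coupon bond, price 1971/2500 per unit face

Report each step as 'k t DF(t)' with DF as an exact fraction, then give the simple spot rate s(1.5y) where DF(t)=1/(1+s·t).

1 1/2 9887/10000
2 1 9793/10000
3 3/2 9531/10000
4 2 4593/5000
5 5/2 8709/10000
6 3 1669/2000
7 7/2 8007/10000
8 4 1971/2500
s(1.5y) = (1/(9531/10000) − 1)/(3/2) = 938/28593 ≈ 3.2805%

step 1 [0.5y] zero: DF = P = 9887/10000 ≈ 0.988700
step 2 [1y] zero: DF = P = 9793/10000 ≈ 0.979300
step 3 [1.5y] zero: DF = P = 9531/10000 ≈ 0.953100
step 4 [2y] bond c/2=1/50: DF=(497697/500000 − 1/50·(0.988700+0.979300+0.953100))/(1+1/50) = 4593/5000 ≈ 0.918600
step 5 [2.5y] bond c/2=17/800: DF=(3884001/4000000 − 17/800·(0.988700+0.979300+0.953100+0.918600))/(1+17/800) = 8709/10000 ≈ 0.870900
step 6 [3y] zero: DF = P = 1669/2000 ≈ 0.834500
step 7 [3.5y] zero: DF = P = 8007/10000 ≈ 0.800700
step 8 [4y] zero: DF = P = 1971/2500 ≈ 0.788400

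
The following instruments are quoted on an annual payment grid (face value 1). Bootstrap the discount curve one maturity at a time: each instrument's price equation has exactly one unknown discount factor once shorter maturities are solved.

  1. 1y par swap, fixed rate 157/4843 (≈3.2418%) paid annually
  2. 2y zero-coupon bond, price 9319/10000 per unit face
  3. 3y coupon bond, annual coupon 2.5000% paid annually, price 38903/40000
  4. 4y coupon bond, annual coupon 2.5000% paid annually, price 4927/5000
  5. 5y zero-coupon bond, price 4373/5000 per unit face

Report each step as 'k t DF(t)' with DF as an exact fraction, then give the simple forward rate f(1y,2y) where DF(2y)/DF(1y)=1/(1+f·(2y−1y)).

1 1 4843/5000
2 2 9319/10000
3 3 361/400
4 4 893/1000
5 5 4373/5000
f(1y,2y) = ((4843/5000)/(9319/10000) − 1)/(1) = 367/9319 ≈ 3.9382%

step 1 [1y] swap r/1=157/4843: DF=(1 − 157/4843·(0))/(1+157/4843) = 4843/5000 ≈ 0.968600
step 2 [2y] zero: DF = P = 9319/10000 ≈ 0.931900
step 3 [3y] bond c/1=1/40: DF=(38903/40000 − 1/40·(0.968600+0.931900))/(1+1/40) = 361/400 ≈ 0.902500
step 4 [4y] bond c/1=1/40: DF=(4927/5000 − 1/40·(0.968600+0.931900+0.902500))/(1+1/40) = 893/1000 ≈ 0.893000
step 5 [5y] zero: DF = P = 4373/5000 ≈ 0.874600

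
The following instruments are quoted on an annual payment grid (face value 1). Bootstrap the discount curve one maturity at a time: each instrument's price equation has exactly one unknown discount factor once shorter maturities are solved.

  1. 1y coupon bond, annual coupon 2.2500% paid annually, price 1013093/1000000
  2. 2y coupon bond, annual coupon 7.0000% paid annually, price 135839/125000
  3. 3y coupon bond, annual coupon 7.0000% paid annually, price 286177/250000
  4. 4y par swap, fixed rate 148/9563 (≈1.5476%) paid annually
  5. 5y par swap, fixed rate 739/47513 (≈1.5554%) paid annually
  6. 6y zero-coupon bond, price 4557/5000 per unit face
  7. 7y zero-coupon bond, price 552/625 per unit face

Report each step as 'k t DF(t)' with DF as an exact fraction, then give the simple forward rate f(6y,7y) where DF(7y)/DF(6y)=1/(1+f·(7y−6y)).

step 1 [1y] bond c/1=9/400: DF=(1013093/1000000 − 9/400·(0))/(1+9/400) = 2477/2500 ≈ 0.990800
step 2 [2y] bond c/1=7/100: DF=(135839/125000 − 7/100·(0.990800))/(1+7/100) = 2377/2500 ≈ 0.950800
step 3 [3y] bond c/1=7/100: DF=(286177/250000 − 7/100·(0.990800+0.950800))/(1+7/100) = 2357/2500 ≈ 0.942800
step 4 [4y] swap r/1=148/9563: DF=(1 − 148/9563·(0.990800+0.950800+0.942800))/(1+148/9563) = 588/625 ≈ 0.940800
step 5 [5y] swap r/1=739/47513: DF=(1 − 739/47513·(0.990800+0.950800+0.942800+0.940800))/(1+739/47513) = 9261/10000 ≈ 0.926100
step 6 [6y] zero: DF = P = 4557/5000 ≈ 0.911400
step 7 [7y] zero: DF = P = 552/625 ≈ 0.883200

1 1 2477/2500
2 2 2377/2500
3 3 2357/2500
4 4 588/625
5 5 9261/10000
6 6 4557/5000
7 7 552/625
f(6y,7y) = ((4557/5000)/(552/625) − 1)/(1) = 47/1472 ≈ 3.1929%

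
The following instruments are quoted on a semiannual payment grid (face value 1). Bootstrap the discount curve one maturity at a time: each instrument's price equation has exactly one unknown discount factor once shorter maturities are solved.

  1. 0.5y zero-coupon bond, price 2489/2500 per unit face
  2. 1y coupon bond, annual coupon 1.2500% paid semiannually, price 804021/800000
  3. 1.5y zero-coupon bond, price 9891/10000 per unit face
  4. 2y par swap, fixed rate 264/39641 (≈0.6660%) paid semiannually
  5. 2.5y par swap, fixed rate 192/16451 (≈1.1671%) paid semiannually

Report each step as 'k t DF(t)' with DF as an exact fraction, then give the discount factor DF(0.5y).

1 1/2 2489/2500
2 1 4963/5000
3 3/2 9891/10000
4 2 2467/2500
5 5/2 607/625
DF(0.5y) = 2489/2500 ≈ 0.995600

step 1 [0.5y] zero: DF = P = 2489/2500 ≈ 0.995600
step 2 [1y] bond c/2=1/160: DF=(804021/800000 − 1/160·(0.995600))/(1+1/160) = 4963/5000 ≈ 0.992600
step 3 [1.5y] zero: DF = P = 9891/10000 ≈ 0.989100
step 4 [2y] swap r/2=132/39641: DF=(1 − 132/39641·(0.995600+0.992600+0.989100))/(1+132/39641) = 2467/2500 ≈ 0.986800
step 5 [2.5y] swap r/2=96/16451: DF=(1 − 96/16451·(0.995600+0.992600+0.989100+0.986800))/(1+96/16451) = 607/625 ≈ 0.971200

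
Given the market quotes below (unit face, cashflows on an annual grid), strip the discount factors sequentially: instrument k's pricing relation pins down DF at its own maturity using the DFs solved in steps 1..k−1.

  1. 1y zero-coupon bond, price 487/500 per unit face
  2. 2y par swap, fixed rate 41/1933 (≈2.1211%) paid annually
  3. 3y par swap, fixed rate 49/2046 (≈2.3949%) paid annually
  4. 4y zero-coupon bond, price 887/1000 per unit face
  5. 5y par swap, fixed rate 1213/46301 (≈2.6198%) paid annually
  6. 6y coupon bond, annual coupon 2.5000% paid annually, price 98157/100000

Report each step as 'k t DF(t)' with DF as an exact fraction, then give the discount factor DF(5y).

1 1 487/500
2 2 959/1000
3 3 4657/5000
4 4 887/1000
5 5 8787/10000
6 6 8447/10000
DF(5y) = 8787/10000 ≈ 0.878700

step 1 [1y] zero: DF = P = 487/500 ≈ 0.974000
step 2 [2y] swap r/1=41/1933: DF=(1 − 41/1933·(0.974000))/(1+41/1933) = 959/1000 ≈ 0.959000
step 3 [3y] swap r/1=49/2046: DF=(1 − 49/2046·(0.974000+0.959000))/(1+49/2046) = 4657/5000 ≈ 0.931400
step 4 [4y] zero: DF = P = 887/1000 ≈ 0.887000
step 5 [5y] swap r/1=1213/46301: DF=(1 − 1213/46301·(0.974000+0.959000+0.931400+0.887000))/(1+1213/46301) = 8787/10000 ≈ 0.878700
step 6 [6y] bond c/1=1/40: DF=(98157/100000 − 1/40·(0.974000+0.959000+0.931400+0.887000+0.878700))/(1+1/40) = 8447/10000 ≈ 0.844700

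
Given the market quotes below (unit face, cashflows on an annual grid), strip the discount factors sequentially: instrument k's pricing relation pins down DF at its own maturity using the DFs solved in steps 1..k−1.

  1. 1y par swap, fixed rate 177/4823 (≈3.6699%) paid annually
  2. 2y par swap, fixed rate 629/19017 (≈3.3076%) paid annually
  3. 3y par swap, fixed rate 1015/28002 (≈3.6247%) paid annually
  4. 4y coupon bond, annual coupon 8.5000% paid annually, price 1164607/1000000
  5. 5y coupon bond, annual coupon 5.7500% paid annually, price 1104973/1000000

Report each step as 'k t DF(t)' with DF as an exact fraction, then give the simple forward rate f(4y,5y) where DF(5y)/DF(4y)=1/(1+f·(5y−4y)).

1 1 4823/5000
2 2 9371/10000
3 3 1797/2000
4 4 427/500
5 5 4231/5000
f(4y,5y) = ((427/500)/(4231/5000) − 1)/(1) = 39/4231 ≈ 0.9218%

step 1 [1y] swap r/1=177/4823: DF=(1 − 177/4823·(0))/(1+177/4823) = 4823/5000 ≈ 0.964600
step 2 [2y] swap r/1=629/19017: DF=(1 − 629/19017·(0.964600))/(1+629/19017) = 9371/10000 ≈ 0.937100
step 3 [3y] swap r/1=1015/28002: DF=(1 − 1015/28002·(0.964600+0.937100))/(1+1015/28002) = 1797/2000 ≈ 0.898500
step 4 [4y] bond c/1=17/200: DF=(1164607/1000000 − 17/200·(0.964600+0.937100+0.898500))/(1+17/200) = 427/500 ≈ 0.854000
step 5 [5y] bond c/1=23/400: DF=(1104973/1000000 − 23/400·(0.964600+0.937100+0.898500+0.854000))/(1+23/400) = 4231/5000 ≈ 0.846200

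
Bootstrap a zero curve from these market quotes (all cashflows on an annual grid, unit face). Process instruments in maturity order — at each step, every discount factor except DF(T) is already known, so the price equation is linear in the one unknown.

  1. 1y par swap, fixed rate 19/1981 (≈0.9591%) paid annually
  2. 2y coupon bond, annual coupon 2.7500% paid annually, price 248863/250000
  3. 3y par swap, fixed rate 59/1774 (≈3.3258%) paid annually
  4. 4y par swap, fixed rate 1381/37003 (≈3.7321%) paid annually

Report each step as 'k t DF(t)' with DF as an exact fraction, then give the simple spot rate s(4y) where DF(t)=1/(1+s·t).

step 1 [1y] swap r/1=19/1981: DF=(1 − 19/1981·(0))/(1+19/1981) = 1981/2000 ≈ 0.990500
step 2 [2y] bond c/1=11/400: DF=(248863/250000 − 11/400·(0.990500))/(1+11/400) = 9423/10000 ≈ 0.942300
step 3 [3y] swap r/1=59/1774: DF=(1 − 59/1774·(0.990500+0.942300))/(1+59/1774) = 566/625 ≈ 0.905600
step 4 [4y] swap r/1=1381/37003: DF=(1 − 1381/37003·(0.990500+0.942300+0.905600))/(1+1381/37003) = 8619/10000 ≈ 0.861900

1 1 1981/2000
2 2 9423/10000
3 3 566/625
4 4 8619/10000
s(4y) = (1/(8619/10000) − 1)/(4) = 1381/34476 ≈ 4.0057%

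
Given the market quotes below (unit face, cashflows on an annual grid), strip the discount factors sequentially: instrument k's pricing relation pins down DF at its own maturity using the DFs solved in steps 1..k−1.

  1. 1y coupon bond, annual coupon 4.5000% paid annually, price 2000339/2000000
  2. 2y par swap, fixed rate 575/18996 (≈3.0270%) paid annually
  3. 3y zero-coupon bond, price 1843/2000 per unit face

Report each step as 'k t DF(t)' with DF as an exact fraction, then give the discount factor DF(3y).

step 1 [1y] bond c/1=9/200: DF=(2000339/2000000 − 9/200·(0))/(1+9/200) = 9571/10000 ≈ 0.957100
step 2 [2y] swap r/1=575/18996: DF=(1 − 575/18996·(0.957100))/(1+575/18996) = 377/400 ≈ 0.942500
step 3 [3y] zero: DF = P = 1843/2000 ≈ 0.921500

1 1 9571/10000
2 2 377/400
3 3 1843/2000
DF(3y) = 1843/2000 ≈ 0.921500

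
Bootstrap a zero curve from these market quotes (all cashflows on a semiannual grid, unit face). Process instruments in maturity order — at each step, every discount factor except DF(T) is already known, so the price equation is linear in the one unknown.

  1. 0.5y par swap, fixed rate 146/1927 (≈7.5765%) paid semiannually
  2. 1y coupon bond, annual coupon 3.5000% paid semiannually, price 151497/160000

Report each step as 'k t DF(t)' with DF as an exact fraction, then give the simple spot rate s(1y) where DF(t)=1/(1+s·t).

step 1 [0.5y] swap r/2=73/1927: DF=(1 − 73/1927·(0))/(1+73/1927) = 1927/2000 ≈ 0.963500
step 2 [1y] bond c/2=7/400: DF=(151497/160000 − 7/400·(0.963500))/(1+7/400) = 457/500 ≈ 0.914000

1 1/2 1927/2000
2 1 457/500
s(1y) = (1/(457/500) − 1)/(1) = 43/457 ≈ 9.4092%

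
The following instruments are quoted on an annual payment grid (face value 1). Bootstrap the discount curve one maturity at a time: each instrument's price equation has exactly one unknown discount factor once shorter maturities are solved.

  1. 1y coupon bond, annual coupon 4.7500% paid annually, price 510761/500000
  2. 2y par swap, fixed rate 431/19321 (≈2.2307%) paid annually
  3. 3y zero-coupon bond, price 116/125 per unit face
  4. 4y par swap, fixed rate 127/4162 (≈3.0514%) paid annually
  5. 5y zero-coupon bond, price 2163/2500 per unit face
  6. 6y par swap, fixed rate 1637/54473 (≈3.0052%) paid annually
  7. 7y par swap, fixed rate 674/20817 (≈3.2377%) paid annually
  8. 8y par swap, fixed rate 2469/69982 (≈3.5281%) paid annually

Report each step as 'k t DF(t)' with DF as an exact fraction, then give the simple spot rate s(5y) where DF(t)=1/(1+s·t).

step 1 [1y] bond c/1=19/400: DF=(510761/500000 − 19/400·(0))/(1+19/400) = 1219/1250 ≈ 0.975200
step 2 [2y] swap r/1=431/19321: DF=(1 − 431/19321·(0.975200))/(1+431/19321) = 9569/10000 ≈ 0.956900
step 3 [3y] zero: DF = P = 116/125 ≈ 0.928000
step 4 [4y] swap r/1=127/4162: DF=(1 − 127/4162·(0.975200+0.956900+0.928000))/(1+127/4162) = 8857/10000 ≈ 0.885700
step 5 [5y] zero: DF = P = 2163/2500 ≈ 0.865200
step 6 [6y] swap r/1=1637/54473: DF=(1 − 1637/54473·(0.975200+0.956900+0.928000+0.885700+0.865200))/(1+1637/54473) = 8363/10000 ≈ 0.836300
step 7 [7y] swap r/1=674/20817: DF=(1 − 674/20817·(0.975200+0.956900+0.928000+0.885700+0.865200+0.836300))/(1+674/20817) = 3989/5000 ≈ 0.797800
step 8 [8y] swap r/1=2469/69982: DF=(1 − 2469/69982·(0.975200+0.956900+0.928000+0.885700+0.865200+0.836300+0.797800))/(1+2469/69982) = 7531/10000 ≈ 0.753100

1 1 1219/1250
2 2 9569/10000
3 3 116/125
4 4 8857/10000
5 5 2163/2500
6 6 8363/10000
7 7 3989/5000
8 8 7531/10000
s(5y) = (1/(2163/2500) − 1)/(5) = 337/10815 ≈ 3.1160%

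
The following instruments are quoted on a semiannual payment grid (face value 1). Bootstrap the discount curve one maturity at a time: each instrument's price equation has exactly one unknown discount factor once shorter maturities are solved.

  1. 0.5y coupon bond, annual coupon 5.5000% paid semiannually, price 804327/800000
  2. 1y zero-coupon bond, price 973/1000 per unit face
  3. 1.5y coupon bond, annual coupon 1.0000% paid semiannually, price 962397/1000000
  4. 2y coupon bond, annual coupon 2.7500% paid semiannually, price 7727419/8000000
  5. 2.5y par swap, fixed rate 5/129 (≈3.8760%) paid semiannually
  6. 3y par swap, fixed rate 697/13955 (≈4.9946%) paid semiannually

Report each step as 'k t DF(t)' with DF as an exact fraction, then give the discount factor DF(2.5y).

1 1/2 1957/2000
2 1 973/1000
3 3/2 9479/10000
4 2 1827/2000
5 5/2 1817/2000
6 3 4303/5000
DF(2.5y) = 1817/2000 ≈ 0.908500

step 1 [0.5y] bond c/2=11/400: DF=(804327/800000 − 11/400·(0))/(1+11/400) = 1957/2000 ≈ 0.978500
step 2 [1y] zero: DF = P = 973/1000 ≈ 0.973000
step 3 [1.5y] bond c/2=1/200: DF=(962397/1000000 − 1/200·(0.978500+0.973000))/(1+1/200) = 9479/10000 ≈ 0.947900
step 4 [2y] bond c/2=11/800: DF=(7727419/8000000 − 11/800·(0.978500+0.973000+0.947900))/(1+11/800) = 1827/2000 ≈ 0.913500
step 5 [2.5y] swap r/2=5/258: DF=(1 − 5/258·(0.978500+0.973000+0.947900+0.913500))/(1+5/258) = 1817/2000 ≈ 0.908500
step 6 [3y] swap r/2=697/27910: DF=(1 − 697/27910·(0.978500+0.973000+0.947900+0.913500+0.908500))/(1+697/27910) = 4303/5000 ≈ 0.860600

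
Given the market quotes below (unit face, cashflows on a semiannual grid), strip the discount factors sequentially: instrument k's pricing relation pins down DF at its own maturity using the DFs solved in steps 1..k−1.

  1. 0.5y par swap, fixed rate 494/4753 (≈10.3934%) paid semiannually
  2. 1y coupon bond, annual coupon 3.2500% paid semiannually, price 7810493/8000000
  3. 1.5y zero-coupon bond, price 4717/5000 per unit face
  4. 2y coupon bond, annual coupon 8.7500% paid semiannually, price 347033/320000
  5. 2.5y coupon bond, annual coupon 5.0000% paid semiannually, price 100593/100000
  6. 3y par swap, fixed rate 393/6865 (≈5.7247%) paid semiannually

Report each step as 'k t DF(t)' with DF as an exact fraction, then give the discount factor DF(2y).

1 1/2 4753/5000
2 1 1891/2000
3 3/2 4717/5000
4 2 23/25
5 5/2 8897/10000
6 3 2107/2500
DF(2y) = 23/25 ≈ 0.920000

step 1 [0.5y] swap r/2=247/4753: DF=(1 − 247/4753·(0))/(1+247/4753) = 4753/5000 ≈ 0.950600
step 2 [1y] bond c/2=13/800: DF=(7810493/8000000 − 13/800·(0.950600))/(1+13/800) = 1891/2000 ≈ 0.945500
step 3 [1.5y] zero: DF = P = 4717/5000 ≈ 0.943400
step 4 [2y] bond c/2=7/160: DF=(347033/320000 − 7/160·(0.950600+0.945500+0.943400))/(1+7/160) = 23/25 ≈ 0.920000
step 5 [2.5y] bond c/2=1/40: DF=(100593/100000 − 1/40·(0.950600+0.945500+0.943400+0.920000))/(1+1/40) = 8897/10000 ≈ 0.889700
step 6 [3y] swap r/2=393/13730: DF=(1 − 393/13730·(0.950600+0.945500+0.943400+0.920000+0.889700))/(1+393/13730) = 2107/2500 ≈ 0.842800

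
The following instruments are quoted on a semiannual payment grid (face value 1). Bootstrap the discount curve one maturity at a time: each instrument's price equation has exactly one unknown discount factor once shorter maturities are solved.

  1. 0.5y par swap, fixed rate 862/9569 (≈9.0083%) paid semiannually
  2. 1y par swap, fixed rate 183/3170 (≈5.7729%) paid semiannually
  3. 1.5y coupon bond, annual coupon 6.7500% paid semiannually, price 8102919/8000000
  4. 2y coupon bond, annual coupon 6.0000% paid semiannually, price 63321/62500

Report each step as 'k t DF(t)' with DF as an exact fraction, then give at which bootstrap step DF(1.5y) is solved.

1 1/2 9569/10000
2 1 9451/10000
3 3/2 9177/10000
4 2 1803/2000
DF(1.5y) is solved at step 3

step 1 [0.5y] swap r/2=431/9569: DF=(1 − 431/9569·(0))/(1+431/9569) = 9569/10000 ≈ 0.956900
step 2 [1y] swap r/2=183/6340: DF=(1 − 183/6340·(0.956900))/(1+183/6340) = 9451/10000 ≈ 0.945100
step 3 [1.5y] bond c/2=27/800: DF=(8102919/8000000 − 27/800·(0.956900+0.945100))/(1+27/800) = 9177/10000 ≈ 0.917700
step 4 [2y] bond c/2=3/100: DF=(63321/62500 − 3/100·(0.956900+0.945100+0.917700))/(1+3/100) = 1803/2000 ≈ 0.901500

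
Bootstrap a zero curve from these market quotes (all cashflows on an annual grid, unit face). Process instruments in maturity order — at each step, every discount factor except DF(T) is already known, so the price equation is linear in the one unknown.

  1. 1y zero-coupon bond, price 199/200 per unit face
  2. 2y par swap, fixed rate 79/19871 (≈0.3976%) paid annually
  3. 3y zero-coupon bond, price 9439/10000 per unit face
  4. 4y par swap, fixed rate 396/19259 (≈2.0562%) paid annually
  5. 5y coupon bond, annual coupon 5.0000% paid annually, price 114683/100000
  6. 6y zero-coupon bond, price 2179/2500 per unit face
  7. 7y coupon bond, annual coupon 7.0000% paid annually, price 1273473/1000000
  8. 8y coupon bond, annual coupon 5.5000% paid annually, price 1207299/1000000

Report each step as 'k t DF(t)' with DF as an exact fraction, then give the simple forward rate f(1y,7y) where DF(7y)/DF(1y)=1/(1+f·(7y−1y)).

1 1 199/200
2 2 9921/10000
3 3 9439/10000
4 4 1151/1250
5 5 568/625
6 6 2179/2500
7 7 8217/10000
8 8 8079/10000
f(1y,7y) = ((199/200)/(8217/10000) − 1)/(6) = 1733/49302 ≈ 3.5151%

step 1 [1y] zero: DF = P = 199/200 ≈ 0.995000
step 2 [2y] swap r/1=79/19871: DF=(1 − 79/19871·(0.995000))/(1+79/19871) = 9921/10000 ≈ 0.992100
step 3 [3y] zero: DF = P = 9439/10000 ≈ 0.943900
step 4 [4y] swap r/1=396/19259: DF=(1 − 396/19259·(0.995000+0.992100+0.943900))/(1+396/19259) = 1151/1250 ≈ 0.920800
step 5 [5y] bond c/1=1/20: DF=(114683/100000 − 1/20·(0.995000+0.992100+0.943900+0.920800))/(1+1/20) = 568/625 ≈ 0.908800
step 6 [6y] zero: DF = P = 2179/2500 ≈ 0.871600
step 7 [7y] bond c/1=7/100: DF=(1273473/1000000 − 7/100·(0.995000+0.992100+0.943900+0.920800+0.908800+0.871600))/(1+7/100) = 8217/10000 ≈ 0.821700
step 8 [8y] bond c/1=11/200: DF=(1207299/1000000 − 11/200·(0.995000+0.992100+0.943900+0.920800+0.908800+0.871600+0.821700))/(1+11/200) = 8079/10000 ≈ 0.807900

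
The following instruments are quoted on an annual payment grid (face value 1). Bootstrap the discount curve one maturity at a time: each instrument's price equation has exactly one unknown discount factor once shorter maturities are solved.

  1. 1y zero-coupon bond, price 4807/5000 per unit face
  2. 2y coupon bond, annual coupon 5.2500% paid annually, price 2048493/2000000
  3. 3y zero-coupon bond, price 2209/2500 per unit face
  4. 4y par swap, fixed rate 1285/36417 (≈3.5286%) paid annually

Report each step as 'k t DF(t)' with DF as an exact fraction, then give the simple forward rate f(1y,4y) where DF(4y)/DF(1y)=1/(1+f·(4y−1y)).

step 1 [1y] zero: DF = P = 4807/5000 ≈ 0.961400
step 2 [2y] bond c/1=21/400: DF=(2048493/2000000 − 21/400·(0.961400))/(1+21/400) = 2313/2500 ≈ 0.925200
step 3 [3y] zero: DF = P = 2209/2500 ≈ 0.883600
step 4 [4y] swap r/1=1285/36417: DF=(1 − 1285/36417·(0.961400+0.925200+0.883600))/(1+1285/36417) = 1743/2000 ≈ 0.871500

1 1 4807/5000
2 2 2313/2500
3 3 2209/2500
4 4 1743/2000
f(1y,4y) = ((4807/5000)/(1743/2000) − 1)/(3) = 899/26145 ≈ 3.4385%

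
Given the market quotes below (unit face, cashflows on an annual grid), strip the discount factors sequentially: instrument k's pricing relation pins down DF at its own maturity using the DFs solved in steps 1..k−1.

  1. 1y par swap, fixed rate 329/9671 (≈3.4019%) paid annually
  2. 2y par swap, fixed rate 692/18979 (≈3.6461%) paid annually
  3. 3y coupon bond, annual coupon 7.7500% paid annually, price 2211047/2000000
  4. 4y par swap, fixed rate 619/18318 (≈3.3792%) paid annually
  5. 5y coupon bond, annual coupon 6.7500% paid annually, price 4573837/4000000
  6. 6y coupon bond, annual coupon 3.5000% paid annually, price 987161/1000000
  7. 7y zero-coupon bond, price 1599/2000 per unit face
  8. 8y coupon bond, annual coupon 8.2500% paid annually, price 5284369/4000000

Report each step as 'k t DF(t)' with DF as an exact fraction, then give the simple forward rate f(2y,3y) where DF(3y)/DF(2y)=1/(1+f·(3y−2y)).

step 1 [1y] swap r/1=329/9671: DF=(1 − 329/9671·(0))/(1+329/9671) = 9671/10000 ≈ 0.967100
step 2 [2y] swap r/1=692/18979: DF=(1 − 692/18979·(0.967100))/(1+692/18979) = 2327/2500 ≈ 0.930800
step 3 [3y] bond c/1=31/400: DF=(2211047/2000000 − 31/400·(0.967100+0.930800))/(1+31/400) = 1779/2000 ≈ 0.889500
step 4 [4y] swap r/1=619/18318: DF=(1 − 619/18318·(0.967100+0.930800+0.889500))/(1+619/18318) = 4381/5000 ≈ 0.876200
step 5 [5y] bond c/1=27/400: DF=(4573837/4000000 − 27/400·(0.967100+0.930800+0.889500+0.876200))/(1+27/400) = 1679/2000 ≈ 0.839500
step 6 [6y] bond c/1=7/200: DF=(987161/1000000 − 7/200·(0.967100+0.930800+0.889500+0.876200+0.839500))/(1+7/200) = 1603/2000 ≈ 0.801500
step 7 [7y] zero: DF = P = 1599/2000 ≈ 0.799500
step 8 [8y] bond c/1=33/400: DF=(5284369/4000000 − 33/400·(0.967100+0.930800+0.889500+0.876200+0.839500+0.801500+0.799500))/(1+33/400) = 472/625 ≈ 0.755200

1 1 9671/10000
2 2 2327/2500
3 3 1779/2000
4 4 4381/5000
5 5 1679/2000
6 6 1603/2000
7 7 1599/2000
8 8 472/625
f(2y,3y) = ((2327/2500)/(1779/2000) − 1)/(1) = 413/8895 ≈ 4.6431%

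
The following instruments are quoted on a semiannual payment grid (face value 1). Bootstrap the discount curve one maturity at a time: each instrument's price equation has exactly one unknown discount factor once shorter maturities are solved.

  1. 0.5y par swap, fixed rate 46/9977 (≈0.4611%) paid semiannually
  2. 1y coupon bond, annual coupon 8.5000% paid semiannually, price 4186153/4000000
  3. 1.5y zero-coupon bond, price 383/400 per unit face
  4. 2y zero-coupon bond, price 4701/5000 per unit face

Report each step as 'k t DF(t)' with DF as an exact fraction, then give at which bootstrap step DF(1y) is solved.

step 1 [0.5y] swap r/2=23/9977: DF=(1 − 23/9977·(0))/(1+23/9977) = 9977/10000 ≈ 0.997700
step 2 [1y] bond c/2=17/400: DF=(4186153/4000000 − 17/400·(0.997700))/(1+17/400) = 602/625 ≈ 0.963200
step 3 [1.5y] zero: DF = P = 383/400 ≈ 0.957500
step 4 [2y] zero: DF = P = 4701/5000 ≈ 0.940200

1 1/2 9977/10000
2 1 602/625
3 3/2 383/400
4 2 4701/5000
DF(1y) is solved at step 2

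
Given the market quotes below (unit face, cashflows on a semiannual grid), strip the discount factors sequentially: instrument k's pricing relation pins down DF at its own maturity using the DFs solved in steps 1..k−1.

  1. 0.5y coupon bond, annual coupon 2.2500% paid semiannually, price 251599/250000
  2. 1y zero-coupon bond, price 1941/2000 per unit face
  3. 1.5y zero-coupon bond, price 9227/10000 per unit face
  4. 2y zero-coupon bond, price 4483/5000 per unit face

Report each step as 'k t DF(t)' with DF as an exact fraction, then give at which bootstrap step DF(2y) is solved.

step 1 [0.5y] bond c/2=9/800: DF=(251599/250000 − 9/800·(0))/(1+9/800) = 622/625 ≈ 0.995200
step 2 [1y] zero: DF = P = 1941/2000 ≈ 0.970500
step 3 [1.5y] zero: DF = P = 9227/10000 ≈ 0.922700
step 4 [2y] zero: DF = P = 4483/5000 ≈ 0.896600

1 1/2 622/625
2 1 1941/2000
3 3/2 9227/10000
4 2 4483/5000
DF(2y) is solved at step 4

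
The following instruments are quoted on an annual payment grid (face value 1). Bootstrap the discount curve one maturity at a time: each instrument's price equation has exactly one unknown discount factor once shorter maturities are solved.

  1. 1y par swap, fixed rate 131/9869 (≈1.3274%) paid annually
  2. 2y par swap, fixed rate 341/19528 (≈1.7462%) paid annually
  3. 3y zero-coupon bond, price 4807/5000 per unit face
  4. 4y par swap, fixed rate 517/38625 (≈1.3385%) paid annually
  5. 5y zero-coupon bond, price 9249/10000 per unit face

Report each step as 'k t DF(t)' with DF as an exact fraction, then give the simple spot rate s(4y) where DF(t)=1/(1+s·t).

step 1 [1y] swap r/1=131/9869: DF=(1 − 131/9869·(0))/(1+131/9869) = 9869/10000 ≈ 0.986900
step 2 [2y] swap r/1=341/19528: DF=(1 − 341/19528·(0.986900))/(1+341/19528) = 9659/10000 ≈ 0.965900
step 3 [3y] zero: DF = P = 4807/5000 ≈ 0.961400
step 4 [4y] swap r/1=517/38625: DF=(1 − 517/38625·(0.986900+0.965900+0.961400))/(1+517/38625) = 9483/10000 ≈ 0.948300
step 5 [5y] zero: DF = P = 9249/10000 ≈ 0.924900

1 1 9869/10000
2 2 9659/10000
3 3 4807/5000
4 4 9483/10000
5 5 9249/10000
s(4y) = (1/(9483/10000) − 1)/(4) = 517/37932 ≈ 1.3630%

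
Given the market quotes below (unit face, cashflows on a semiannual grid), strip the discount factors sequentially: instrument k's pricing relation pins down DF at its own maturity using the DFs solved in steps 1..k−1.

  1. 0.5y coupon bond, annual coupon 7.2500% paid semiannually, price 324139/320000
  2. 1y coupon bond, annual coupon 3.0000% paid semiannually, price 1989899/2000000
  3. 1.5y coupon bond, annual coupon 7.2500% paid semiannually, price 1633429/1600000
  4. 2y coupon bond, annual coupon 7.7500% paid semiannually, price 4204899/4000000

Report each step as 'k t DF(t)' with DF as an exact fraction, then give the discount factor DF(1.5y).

1 1/2 391/400
2 1 4829/5000
3 3/2 2293/2500
4 2 9053/10000
DF(1.5y) = 2293/2500 ≈ 0.917200

step 1 [0.5y] bond c/2=29/800: DF=(324139/320000 − 29/800·(0))/(1+29/800) = 391/400 ≈ 0.977500
step 2 [1y] bond c/2=3/200: DF=(1989899/2000000 − 3/200·(0.977500))/(1+3/200) = 4829/5000 ≈ 0.965800
step 3 [1.5y] bond c/2=29/800: DF=(1633429/1600000 − 29/800·(0.977500+0.965800))/(1+29/800) = 2293/2500 ≈ 0.917200
step 4 [2y] bond c/2=31/800: DF=(4204899/4000000 − 31/800·(0.977500+0.965800+0.917200))/(1+31/800) = 9053/10000 ≈ 0.905300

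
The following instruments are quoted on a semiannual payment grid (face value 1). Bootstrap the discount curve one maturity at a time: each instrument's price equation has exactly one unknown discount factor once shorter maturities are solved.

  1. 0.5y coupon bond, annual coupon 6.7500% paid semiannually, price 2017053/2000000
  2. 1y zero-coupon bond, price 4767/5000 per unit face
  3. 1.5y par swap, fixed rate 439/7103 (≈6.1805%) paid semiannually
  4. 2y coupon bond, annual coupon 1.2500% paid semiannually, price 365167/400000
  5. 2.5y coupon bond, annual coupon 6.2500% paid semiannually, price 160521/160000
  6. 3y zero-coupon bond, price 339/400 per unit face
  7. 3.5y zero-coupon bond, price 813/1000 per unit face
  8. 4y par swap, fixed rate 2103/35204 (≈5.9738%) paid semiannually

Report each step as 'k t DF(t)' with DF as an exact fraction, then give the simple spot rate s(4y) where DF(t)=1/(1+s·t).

step 1 [0.5y] bond c/2=27/800: DF=(2017053/2000000 − 27/800·(0))/(1+27/800) = 2439/2500 ≈ 0.975600
step 2 [1y] zero: DF = P = 4767/5000 ≈ 0.953400
step 3 [1.5y] swap r/2=439/14206: DF=(1 − 439/14206·(0.975600+0.953400))/(1+439/14206) = 4561/5000 ≈ 0.912200
step 4 [2y] bond c/2=1/160: DF=(365167/400000 − 1/160·(0.975600+0.953400+0.912200))/(1+1/160) = 556/625 ≈ 0.889600
step 5 [2.5y] bond c/2=1/32: DF=(160521/160000 − 1/32·(0.975600+0.953400+0.912200+0.889600))/(1+1/32) = 4299/5000 ≈ 0.859800
step 6 [3y] zero: DF = P = 339/400 ≈ 0.847500
step 7 [3.5y] zero: DF = P = 813/1000 ≈ 0.813000
step 8 [4y] swap r/2=2103/70408: DF=(1 − 2103/70408·(0.975600+0.953400+0.912200+0.889600+0.859800+0.847500+0.813000))/(1+2103/70408) = 7897/10000 ≈ 0.789700

1 1/2 2439/2500
2 1 4767/5000
3 3/2 4561/5000
4 2 556/625
5 5/2 4299/5000
6 3 339/400
7 7/2 813/1000
8 4 7897/10000
s(4y) = (1/(7897/10000) − 1)/(4) = 2103/31588 ≈ 6.6576%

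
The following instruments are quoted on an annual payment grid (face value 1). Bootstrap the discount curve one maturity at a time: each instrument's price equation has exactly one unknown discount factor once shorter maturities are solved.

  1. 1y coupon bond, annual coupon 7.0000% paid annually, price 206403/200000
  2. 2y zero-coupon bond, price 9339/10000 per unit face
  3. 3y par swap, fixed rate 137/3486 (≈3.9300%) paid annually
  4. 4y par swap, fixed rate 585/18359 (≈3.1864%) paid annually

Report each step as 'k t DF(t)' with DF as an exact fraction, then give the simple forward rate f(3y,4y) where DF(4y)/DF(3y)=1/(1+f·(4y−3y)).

step 1 [1y] bond c/1=7/100: DF=(206403/200000 − 7/100·(0))/(1+7/100) = 1929/2000 ≈ 0.964500
step 2 [2y] zero: DF = P = 9339/10000 ≈ 0.933900
step 3 [3y] swap r/1=137/3486: DF=(1 − 137/3486·(0.964500+0.933900))/(1+137/3486) = 1113/1250 ≈ 0.890400
step 4 [4y] swap r/1=585/18359: DF=(1 − 585/18359·(0.964500+0.933900+0.890400))/(1+585/18359) = 883/1000 ≈ 0.883000

1 1 1929/2000
2 2 9339/10000
3 3 1113/1250
4 4 883/1000
f(3y,4y) = ((1113/1250)/(883/1000) − 1)/(1) = 37/4415 ≈ 0.8381%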